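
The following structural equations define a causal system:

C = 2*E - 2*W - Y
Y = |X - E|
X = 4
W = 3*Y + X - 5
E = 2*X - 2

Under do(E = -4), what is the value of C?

-62

do(E=-4) replaces the equation E = 2*X - 2 with the constant E = -4.
Y = |X - E|  [with X=4, E=-4]  = 8
W = 3*Y + X - 5  [with Y=8, X=4]  = 23
C = 2*E - 2*W - Y  [with E=-4, W=23, Y=8]  = -62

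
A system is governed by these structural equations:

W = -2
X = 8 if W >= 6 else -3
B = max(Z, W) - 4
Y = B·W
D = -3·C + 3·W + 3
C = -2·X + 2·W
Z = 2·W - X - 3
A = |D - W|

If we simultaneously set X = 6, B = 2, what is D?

The joint intervention fixes X = 6, B = 2, removing each variable's own equation.
C = -2·X + 2·W  [with X=6, W=-2]  = -16
D = -3·C + 3·W + 3  [with C=-16, W=-2]  = 45

45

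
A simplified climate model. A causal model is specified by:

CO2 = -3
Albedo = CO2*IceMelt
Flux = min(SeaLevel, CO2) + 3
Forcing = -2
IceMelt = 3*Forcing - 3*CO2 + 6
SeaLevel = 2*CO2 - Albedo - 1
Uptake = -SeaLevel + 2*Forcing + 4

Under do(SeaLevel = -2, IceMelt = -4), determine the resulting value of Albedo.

12

Under do(SeaLevel = -2, IceMelt = -4), each intervened variable's structural equation is replaced by its fixed value.
Albedo = CO2*IceMelt  [with CO2=-3, IceMelt=-4]  = 12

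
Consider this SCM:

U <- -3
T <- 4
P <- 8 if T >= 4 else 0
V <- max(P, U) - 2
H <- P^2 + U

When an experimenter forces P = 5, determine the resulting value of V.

The intervention breaks the incoming arrows to P: P <- 8 if T >= 4 else 0 no longer applies, and P = 5.
V = max(P, U) - 2  [with P=5, U=-3]  = 3

3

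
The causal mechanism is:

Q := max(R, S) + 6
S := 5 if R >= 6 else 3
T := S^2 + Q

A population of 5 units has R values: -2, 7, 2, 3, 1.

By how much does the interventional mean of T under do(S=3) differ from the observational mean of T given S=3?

The intervention sets S=3 in all 5 units regardless of R. Recomputing T per unit gives 18, 22, 18, 18, 18; average 18.8.
Observing S=3 restricts to units where S's equation naturally yields 3: R ∈ {-2, 2, 3, 1}. In that subpopulation T = 18, 18, 18, 18, mean 18.
Difference = 18.8 − 18 = 0.8.

0.8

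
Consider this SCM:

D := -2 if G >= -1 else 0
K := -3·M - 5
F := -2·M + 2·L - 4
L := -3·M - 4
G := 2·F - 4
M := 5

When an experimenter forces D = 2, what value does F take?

-52

do(D=2) replaces the equation D := -2 if G >= -1 else 0 with the constant D = 2.
F is not downstream of the intervention, so its value is determined by the original equations.
L = -3·M - 4  [with M=5]  = -19
F = -2·M + 2·L - 4  [with M=5, L=-19]  = -52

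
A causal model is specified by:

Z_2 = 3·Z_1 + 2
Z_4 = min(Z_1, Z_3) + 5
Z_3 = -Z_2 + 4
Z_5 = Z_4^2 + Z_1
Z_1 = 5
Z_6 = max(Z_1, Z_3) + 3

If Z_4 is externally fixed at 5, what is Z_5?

Intervening sets Z_4 = 5 and removes its equation (Z_4 = min(Z_1, Z_3) + 5).
Z_5 = Z_4^2 + Z_1  [with Z_4=5, Z_1=5]  = 30

30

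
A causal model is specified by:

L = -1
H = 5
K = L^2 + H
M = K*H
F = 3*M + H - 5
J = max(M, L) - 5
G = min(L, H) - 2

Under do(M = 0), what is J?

Under do(M=0), the mechanism M = K*H is discarded; M is fixed at 0.
J = max(M, L) - 5  [with M=0, L=-1]  = -5

-5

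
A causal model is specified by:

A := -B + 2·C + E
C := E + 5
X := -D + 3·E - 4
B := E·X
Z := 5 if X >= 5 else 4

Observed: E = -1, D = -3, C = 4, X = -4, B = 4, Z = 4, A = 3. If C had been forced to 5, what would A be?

The intervention breaks the incoming arrows to C: C := E + 5 no longer applies, and C = 5.
X = -D + 3·E - 4  [with D=-3, E=-1]  = -4
B = E·X  [with E=-1, X=-4]  = 4
A = -B + 2·C + E  [with B=4, C=5, E=-1]  = 5

5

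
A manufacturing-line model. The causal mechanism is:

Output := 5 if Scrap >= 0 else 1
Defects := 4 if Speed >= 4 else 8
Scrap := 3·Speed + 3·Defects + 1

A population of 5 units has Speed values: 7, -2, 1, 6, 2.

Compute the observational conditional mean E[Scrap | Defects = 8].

26

Conditioning on Defects=8 selects the 3 unit(s) with Speed ∈ {-2, 1, 2}. Their Scrap values: 19, 28, 31. Mean = 26.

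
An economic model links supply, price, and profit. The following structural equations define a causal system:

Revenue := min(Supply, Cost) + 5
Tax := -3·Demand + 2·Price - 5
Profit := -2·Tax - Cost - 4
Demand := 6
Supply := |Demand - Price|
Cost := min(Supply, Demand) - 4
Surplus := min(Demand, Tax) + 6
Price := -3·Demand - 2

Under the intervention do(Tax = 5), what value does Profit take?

Intervening sets Tax = 5 and removes its equation (Tax := -3·Demand + 2·Price - 5).
Price = -3·Demand - 2  [with Demand=6]  = -20
Supply = |Demand - Price|  [with Demand=6, Price=-20]  = 26
Cost = min(Supply, Demand) - 4  [with Supply=26, Demand=6]  = 2
Profit = -2·Tax - Cost - 4  [with Tax=5, Cost=2]  = -16

-16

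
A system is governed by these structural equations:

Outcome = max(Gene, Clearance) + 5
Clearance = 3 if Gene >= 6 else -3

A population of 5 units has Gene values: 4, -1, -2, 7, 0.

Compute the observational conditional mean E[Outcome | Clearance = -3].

5.25

Observing Clearance=-3 restricts to units where Clearance's equation naturally yields -3: Gene ∈ {4, -1, -2, 0}. In that subpopulation Outcome = 9, 4, 3, 5, mean 5.25.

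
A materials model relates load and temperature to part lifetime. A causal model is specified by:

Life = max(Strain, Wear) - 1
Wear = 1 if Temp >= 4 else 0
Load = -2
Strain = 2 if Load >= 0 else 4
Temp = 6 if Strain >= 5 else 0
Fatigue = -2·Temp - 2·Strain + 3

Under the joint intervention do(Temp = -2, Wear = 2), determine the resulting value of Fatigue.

-1

Setting Temp = -2, Wear = 2 by intervention discards those variables' equations.
Strain = 2 if Load >= 0 else 4  [with Load=-2]  = 4
Fatigue = -2·Temp - 2·Strain + 3  [with Temp=-2, Strain=4]  = -1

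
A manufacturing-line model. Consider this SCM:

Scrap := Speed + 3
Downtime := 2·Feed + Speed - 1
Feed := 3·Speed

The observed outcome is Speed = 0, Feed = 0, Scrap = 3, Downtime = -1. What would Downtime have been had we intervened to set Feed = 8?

Under do(Feed=8), the mechanism Feed := 3·Speed is discarded; Feed is fixed at 8.
Downtime = 2·Feed + Speed - 1  [with Feed=8, Speed=0]  = 15

15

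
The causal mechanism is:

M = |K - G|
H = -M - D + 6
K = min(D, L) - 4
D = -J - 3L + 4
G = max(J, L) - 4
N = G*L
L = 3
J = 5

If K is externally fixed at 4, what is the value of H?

do(K=4) replaces the equation K = min(D, L) - 4 with the constant K = 4.
D = -J - 3L + 4  [with J=5, L=3]  = -10
G = max(J, L) - 4  [with J=5, L=3]  = 1
M = |K - G|  [with K=4, G=1]  = 3
H = -M - D + 6  [with M=3, D=-10]  = 13

13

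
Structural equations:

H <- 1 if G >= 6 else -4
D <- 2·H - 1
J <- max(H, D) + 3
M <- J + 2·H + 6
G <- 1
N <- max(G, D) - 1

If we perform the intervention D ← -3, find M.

The intervention breaks the incoming arrows to D: D <- 2·H - 1 no longer applies, and D = -3.
H = 1 if G >= 6 else -4  [with G=1]  = -4
J = max(H, D) + 3  [with H=-4, D=-3]  = 0
M = J + 2·H + 6  [with J=0, H=-4]  = -2

-2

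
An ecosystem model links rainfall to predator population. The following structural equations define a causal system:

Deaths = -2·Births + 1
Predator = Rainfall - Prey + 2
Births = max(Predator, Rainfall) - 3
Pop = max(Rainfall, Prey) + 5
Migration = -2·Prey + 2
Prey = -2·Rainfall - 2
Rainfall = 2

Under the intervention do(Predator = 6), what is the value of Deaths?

do(Predator=6) replaces the equation Predator = Rainfall - Prey + 2 with the constant Predator = 6.
Births = max(Predator, Rainfall) - 3  [with Predator=6, Rainfall=2]  = 3
Deaths = -2·Births + 1  [with Births=3]  = -5

-5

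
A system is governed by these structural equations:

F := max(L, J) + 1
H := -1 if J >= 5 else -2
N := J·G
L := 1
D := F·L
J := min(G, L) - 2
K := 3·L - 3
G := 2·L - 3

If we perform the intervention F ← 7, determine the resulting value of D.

Under do(F=7), the mechanism F := max(L, J) + 1 is discarded; F is fixed at 7.
D = F·L  [with F=7, L=1]  = 7

7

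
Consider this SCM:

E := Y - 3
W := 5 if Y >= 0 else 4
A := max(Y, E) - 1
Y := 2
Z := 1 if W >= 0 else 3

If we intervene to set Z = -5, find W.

do(Z=-5) replaces the equation Z := 1 if W >= 0 else 3 with the constant Z = -5.
W is not downstream of the intervention, so its value is determined by the original equations.
W = 5 if Y >= 0 else 4  [with Y=2]  = 5

5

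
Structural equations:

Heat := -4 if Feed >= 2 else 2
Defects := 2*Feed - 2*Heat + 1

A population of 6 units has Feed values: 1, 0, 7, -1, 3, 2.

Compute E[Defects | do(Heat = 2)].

do(Heat=2) breaks Heat's dependence on Feed. With Heat=2 fixed, Defects across the units is -1, -3, 11, -5, 3, 1, mean 1.

1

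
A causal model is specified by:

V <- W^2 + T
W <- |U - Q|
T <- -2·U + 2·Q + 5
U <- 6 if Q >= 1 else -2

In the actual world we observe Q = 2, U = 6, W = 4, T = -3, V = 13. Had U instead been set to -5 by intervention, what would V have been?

68

do(U=-5) replaces the equation U <- 6 if Q >= 1 else -2 with the constant U = -5.
W = |U - Q|  [with U=-5, Q=2]  = 7
T = -2·U + 2·Q + 5  [with U=-5, Q=2]  = 19
V = W^2 + T  [with W=7, T=19]  = 68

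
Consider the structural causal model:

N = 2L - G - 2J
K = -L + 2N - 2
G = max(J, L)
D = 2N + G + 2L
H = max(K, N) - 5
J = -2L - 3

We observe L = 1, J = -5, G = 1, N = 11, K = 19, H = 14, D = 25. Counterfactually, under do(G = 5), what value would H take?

6

The intervention breaks the incoming arrows to G: G = max(J, L) no longer applies, and G = 5.
J = -2L - 3  [with L=1]  = -5
N = 2L - G - 2J  [with L=1, G=5, J=-5]  = 7
K = -L + 2N - 2  [with L=1, N=7]  = 11
H = max(K, N) - 5  [with K=11, N=7]  = 6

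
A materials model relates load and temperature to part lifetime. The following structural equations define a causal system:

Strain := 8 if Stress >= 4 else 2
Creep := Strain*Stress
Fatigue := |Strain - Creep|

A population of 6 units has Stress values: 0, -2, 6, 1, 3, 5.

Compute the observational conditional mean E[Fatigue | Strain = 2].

3

E[Fatigue|Strain=2] averages over only the 4 units with Strain=2 (Stress = 0, -2, 1, 3): Fatigue = 2, 6, 0, 4, mean 3.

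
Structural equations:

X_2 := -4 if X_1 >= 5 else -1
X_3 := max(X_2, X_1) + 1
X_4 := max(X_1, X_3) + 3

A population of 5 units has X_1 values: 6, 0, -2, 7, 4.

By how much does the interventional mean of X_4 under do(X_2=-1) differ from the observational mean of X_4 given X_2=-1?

2.2

Under do(X_2=-1), X_2's equation is replaced by X_2=-1 for every unit. Per-unit X_4: 10, 4, 3, 11, 8. Mean = 7.2.
Conditioning on X_2=-1 selects the 3 unit(s) with X_1 ∈ {0, -2, 4}. Their X_4 values: 4, 3, 8. Mean = 5.
Difference = 7.2 − 5 = 2.2.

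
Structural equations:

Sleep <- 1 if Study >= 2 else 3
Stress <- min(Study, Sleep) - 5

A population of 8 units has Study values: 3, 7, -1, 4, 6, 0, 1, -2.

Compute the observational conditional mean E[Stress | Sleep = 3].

-5.5

E[Stress|Sleep=3] averages over only the 4 units with Sleep=3 (Study = -1, 0, 1, -2): Stress = -6, -5, -4, -7, mean -5.5.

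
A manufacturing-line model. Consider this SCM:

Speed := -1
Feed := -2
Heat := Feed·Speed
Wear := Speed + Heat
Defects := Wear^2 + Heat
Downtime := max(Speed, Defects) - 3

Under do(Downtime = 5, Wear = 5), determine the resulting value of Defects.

27

Setting Downtime = 5, Wear = 5 by intervention discards those variables' equations.
Heat = Feed·Speed  [with Feed=-2, Speed=-1]  = 2
Defects = Wear^2 + Heat  [with Wear=5, Heat=2]  = 27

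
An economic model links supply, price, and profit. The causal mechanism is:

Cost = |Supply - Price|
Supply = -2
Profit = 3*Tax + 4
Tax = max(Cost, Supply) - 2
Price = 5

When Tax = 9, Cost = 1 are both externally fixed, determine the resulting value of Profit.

31

The joint intervention fixes Tax = 9, Cost = 1, removing each variable's own equation.
Profit = 3*Tax + 4  [with Tax=9]  = 31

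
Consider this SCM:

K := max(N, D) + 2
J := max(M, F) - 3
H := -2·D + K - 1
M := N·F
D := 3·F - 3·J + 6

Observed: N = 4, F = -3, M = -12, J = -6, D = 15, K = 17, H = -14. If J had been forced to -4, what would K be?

Under do(J=-4), the mechanism J := max(M, F) - 3 is discarded; J is fixed at -4.
D = 3·F - 3·J + 6  [with F=-3, J=-4]  = 9
K = max(N, D) + 2  [with N=4, D=9]  = 11

11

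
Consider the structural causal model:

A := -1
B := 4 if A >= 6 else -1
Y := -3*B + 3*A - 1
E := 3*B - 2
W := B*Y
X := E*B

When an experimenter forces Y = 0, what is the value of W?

The intervention breaks the incoming arrows to Y: Y := -3*B + 3*A - 1 no longer applies, and Y = 0.
B = 4 if A >= 6 else -1  [with A=-1]  = -1
W = B*Y  [with B=-1, Y=0]  = 0

0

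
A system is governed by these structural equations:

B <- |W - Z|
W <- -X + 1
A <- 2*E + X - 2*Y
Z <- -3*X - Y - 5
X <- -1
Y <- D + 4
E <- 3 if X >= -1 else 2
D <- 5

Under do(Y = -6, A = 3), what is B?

Under do(Y = -6, A = 3), each intervened variable's structural equation is replaced by its fixed value.
W = -X + 1  [with X=-1]  = 2
Z = -3*X - Y - 5  [with X=-1, Y=-6]  = 4
B = |W - Z|  [with W=2, Z=4]  = 2

2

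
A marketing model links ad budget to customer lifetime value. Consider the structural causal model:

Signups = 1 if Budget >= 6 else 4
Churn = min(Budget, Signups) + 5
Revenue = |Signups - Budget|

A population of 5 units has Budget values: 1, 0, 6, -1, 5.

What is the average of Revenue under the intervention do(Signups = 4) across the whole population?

3

do(Signups=4) breaks Signups's dependence on Budget. With Signups=4 fixed, Revenue across the units is 3, 4, 2, 5, 1, mean 3.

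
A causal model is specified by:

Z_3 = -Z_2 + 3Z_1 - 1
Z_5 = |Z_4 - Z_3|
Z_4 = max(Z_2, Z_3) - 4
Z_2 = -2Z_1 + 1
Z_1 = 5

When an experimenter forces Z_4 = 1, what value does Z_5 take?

22

Intervening sets Z_4 = 1 and removes its equation (Z_4 = max(Z_2, Z_3) - 4).
Z_2 = -2Z_1 + 1  [with Z_1=5]  = -9
Z_3 = -Z_2 + 3Z_1 - 1  [with Z_2=-9, Z_1=5]  = 23
Z_5 = |Z_4 - Z_3|  [with Z_4=1, Z_3=23]  = 22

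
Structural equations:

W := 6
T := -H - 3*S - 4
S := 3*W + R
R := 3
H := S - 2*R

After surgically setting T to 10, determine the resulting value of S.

do(T=10) replaces the equation T := -H - 3*S - 4 with the constant T = 10.
S is not downstream of the intervention, so its value is determined by the original equations.
S = 3*W + R  [with W=6, R=3]  = 21

21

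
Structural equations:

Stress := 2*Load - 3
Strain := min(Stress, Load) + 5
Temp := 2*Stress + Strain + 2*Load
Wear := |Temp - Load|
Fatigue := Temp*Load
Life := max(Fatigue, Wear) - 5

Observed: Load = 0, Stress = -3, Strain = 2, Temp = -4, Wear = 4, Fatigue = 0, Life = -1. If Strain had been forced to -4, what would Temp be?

The intervention breaks the incoming arrows to Strain: Strain := min(Stress, Load) + 5 no longer applies, and Strain = -4.
Stress = 2*Load - 3  [with Load=0]  = -3
Temp = 2*Stress + Strain + 2*Load  [with Stress=-3, Strain=-4, Load=0]  = -10

-10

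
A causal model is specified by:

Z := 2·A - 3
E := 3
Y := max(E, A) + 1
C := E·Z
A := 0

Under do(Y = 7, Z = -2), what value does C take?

The joint intervention fixes Y = 7, Z = -2, removing each variable's own equation.
C = E·Z  [with E=3, Z=-2]  = -6

-6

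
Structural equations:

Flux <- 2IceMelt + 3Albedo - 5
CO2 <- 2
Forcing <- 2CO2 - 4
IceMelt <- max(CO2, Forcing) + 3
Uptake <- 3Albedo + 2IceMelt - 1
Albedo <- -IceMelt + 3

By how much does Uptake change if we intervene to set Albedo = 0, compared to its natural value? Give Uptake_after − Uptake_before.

6

Under do(Albedo=0), the mechanism Albedo <- -IceMelt + 3 is discarded; Albedo is fixed at 0.
Forcing = 2CO2 - 4  [with CO2=2]  = 0
IceMelt = max(CO2, Forcing) + 3  [with CO2=2, Forcing=0]  = 5
Uptake = 3Albedo + 2IceMelt - 1  [with Albedo=0, IceMelt=5]  = 9
Without intervention: Forcing = 2CO2 - 4  [with CO2=2]  = 0; IceMelt = max(CO2, Forcing) + 3  [with CO2=2, Forcing=0]  = 5; Albedo = -IceMelt + 3  [with IceMelt=5]  = -2; Uptake = 3Albedo + 2IceMelt - 1  [with Albedo=-2, IceMelt=5]  = 3.
Change = 9 − 3 = 6.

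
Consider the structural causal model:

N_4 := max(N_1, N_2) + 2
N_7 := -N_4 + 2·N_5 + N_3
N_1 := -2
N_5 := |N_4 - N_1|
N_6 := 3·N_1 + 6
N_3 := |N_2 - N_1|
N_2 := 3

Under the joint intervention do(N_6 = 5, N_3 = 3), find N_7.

12

Under do(N_6 = 5, N_3 = 3), each intervened variable's structural equation is replaced by its fixed value.
N_4 = max(N_1, N_2) + 2  [with N_1=-2, N_2=3]  = 5
N_5 = |N_4 - N_1|  [with N_4=5, N_1=-2]  = 7
N_7 = -N_4 + 2·N_5 + N_3  [with N_4=5, N_5=7, N_3=3]  = 12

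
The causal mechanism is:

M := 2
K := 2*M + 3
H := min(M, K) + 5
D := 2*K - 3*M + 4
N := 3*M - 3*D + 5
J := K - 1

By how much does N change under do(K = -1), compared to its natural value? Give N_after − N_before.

do(K=-1) replaces the equation K := 2*M + 3 with the constant K = -1.
D = 2*K - 3*M + 4  [with K=-1, M=2]  = -4
N = 3*M - 3*D + 5  [with M=2, D=-4]  = 23
Without intervention: K = 2*M + 3  [with M=2]  = 7; D = 2*K - 3*M + 4  [with K=7, M=2]  = 12; N = 3*M - 3*D + 5  [with M=2, D=12]  = -25.
Change = 23 − (-25) = 48.

48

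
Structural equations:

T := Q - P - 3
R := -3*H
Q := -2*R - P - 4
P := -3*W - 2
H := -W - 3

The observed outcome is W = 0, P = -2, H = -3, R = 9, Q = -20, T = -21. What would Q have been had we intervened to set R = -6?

10

Intervening sets R = -6 and removes its equation (R := -3*H).
P = -3*W - 2  [with W=0]  = -2
Q = -2*R - P - 4  [with R=-6, P=-2]  = 10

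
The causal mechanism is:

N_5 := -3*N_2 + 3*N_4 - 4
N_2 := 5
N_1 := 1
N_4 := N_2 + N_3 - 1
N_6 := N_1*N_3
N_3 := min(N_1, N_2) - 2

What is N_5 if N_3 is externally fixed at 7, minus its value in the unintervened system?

24

do(N_3=7) replaces the equation N_3 := min(N_1, N_2) - 2 with the constant N_3 = 7.
N_4 = N_2 + N_3 - 1  [with N_2=5, N_3=7]  = 11
N_5 = -3*N_2 + 3*N_4 - 4  [with N_2=5, N_4=11]  = 14
Without intervention: N_3 = min(N_1, N_2) - 2  [with N_1=1, N_2=5]  = -1; N_4 = N_2 + N_3 - 1  [with N_2=5, N_3=-1]  = 3; N_5 = -3*N_2 + 3*N_4 - 4  [with N_2=5, N_4=3]  = -10.
Change = 14 − (-10) = 24.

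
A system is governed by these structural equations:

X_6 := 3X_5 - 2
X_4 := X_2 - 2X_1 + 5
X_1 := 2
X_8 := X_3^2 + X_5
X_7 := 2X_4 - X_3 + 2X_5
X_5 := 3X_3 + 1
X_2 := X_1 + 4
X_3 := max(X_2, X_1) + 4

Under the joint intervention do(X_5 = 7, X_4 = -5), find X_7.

Setting X_5 = 7, X_4 = -5 by intervention discards those variables' equations.
X_2 = X_1 + 4  [with X_1=2]  = 6
X_3 = max(X_2, X_1) + 4  [with X_2=6, X_1=2]  = 10
X_7 = 2X_4 - X_3 + 2X_5  [with X_4=-5, X_3=10, X_5=7]  = -6

-6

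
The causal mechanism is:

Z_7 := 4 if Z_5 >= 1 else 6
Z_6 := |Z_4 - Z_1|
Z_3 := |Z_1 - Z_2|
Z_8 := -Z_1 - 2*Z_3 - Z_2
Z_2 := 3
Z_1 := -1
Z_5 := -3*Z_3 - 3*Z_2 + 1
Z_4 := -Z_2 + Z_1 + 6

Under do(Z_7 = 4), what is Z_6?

3

Intervening sets Z_7 = 4 and removes its equation (Z_7 := 4 if Z_5 >= 1 else 6).
Since Z_6 is not a descendant of the intervened variable, it is unaffected.
Z_4 = -Z_2 + Z_1 + 6  [with Z_2=3, Z_1=-1]  = 2
Z_6 = |Z_4 - Z_1|  [with Z_4=2, Z_1=-1]  = 3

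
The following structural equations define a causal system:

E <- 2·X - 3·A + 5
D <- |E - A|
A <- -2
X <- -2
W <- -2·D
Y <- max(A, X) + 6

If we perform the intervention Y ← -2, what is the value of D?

do(Y=-2) replaces the equation Y <- max(A, X) + 6 with the constant Y = -2.
D is not downstream of the intervention, so its value is determined by the original equations.
E = 2·X - 3·A + 5  [with X=-2, A=-2]  = 7
D = |E - A|  [with E=7, A=-2]  = 9

9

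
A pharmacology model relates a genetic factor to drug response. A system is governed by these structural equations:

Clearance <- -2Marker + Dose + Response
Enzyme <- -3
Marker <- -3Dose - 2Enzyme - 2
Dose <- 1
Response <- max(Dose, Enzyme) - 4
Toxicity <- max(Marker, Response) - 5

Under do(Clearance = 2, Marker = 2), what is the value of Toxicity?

Under do(Clearance = 2, Marker = 2), each intervened variable's structural equation is replaced by its fixed value.
Response = max(Dose, Enzyme) - 4  [with Dose=1, Enzyme=-3]  = -3
Toxicity = max(Marker, Response) - 5  [with Marker=2, Response=-3]  = -3

-3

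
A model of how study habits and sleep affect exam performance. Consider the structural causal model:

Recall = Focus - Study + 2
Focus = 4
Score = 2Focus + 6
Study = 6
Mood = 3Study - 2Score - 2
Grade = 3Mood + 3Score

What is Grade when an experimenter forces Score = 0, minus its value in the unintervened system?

42

The intervention breaks the incoming arrows to Score: Score = 2Focus + 6 no longer applies, and Score = 0.
Mood = 3Study - 2Score - 2  [with Study=6, Score=0]  = 16
Grade = 3Mood + 3Score  [with Mood=16, Score=0]  = 48
Without intervention: Score = 2Focus + 6  [with Focus=4]  = 14; Mood = 3Study - 2Score - 2  [with Study=6, Score=14]  = -12; Grade = 3Mood + 3Score  [with Mood=-12, Score=14]  = 6.
Change = 48 − 6 = 42.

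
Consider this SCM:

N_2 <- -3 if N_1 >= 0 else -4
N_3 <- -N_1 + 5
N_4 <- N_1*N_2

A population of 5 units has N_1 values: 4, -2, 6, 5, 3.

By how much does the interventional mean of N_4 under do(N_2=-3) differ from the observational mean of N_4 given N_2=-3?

3.9

do(N_2=-3) breaks N_2's dependence on N_1. With N_2=-3 fixed, N_4 across the units is -12, 6, -18, -15, -9, mean -9.6.
E[N_4|N_2=-3] averages over only the 4 units with N_2=-3 (N_1 = 4, 6, 5, 3): N_4 = -12, -18, -15, -9, mean -13.5.
Difference = -9.6 − (-13.5) = 3.9.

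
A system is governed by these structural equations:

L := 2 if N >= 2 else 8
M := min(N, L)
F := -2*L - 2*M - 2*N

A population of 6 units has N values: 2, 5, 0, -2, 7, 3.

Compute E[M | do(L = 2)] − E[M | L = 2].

-1

do(L=2) breaks L's dependence on N. With L=2 fixed, M across the units is 2, 2, 0, -2, 2, 2, mean 1.
Observing L=2 restricts to units where L's equation naturally yields 2: N ∈ {2, 5, 7, 3}. In that subpopulation M = 2, 2, 2, 2, mean 2.
Difference = 1 − 2 = -1.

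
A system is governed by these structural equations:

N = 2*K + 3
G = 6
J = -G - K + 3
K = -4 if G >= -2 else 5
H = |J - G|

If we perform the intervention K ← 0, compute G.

6

Under do(K=0), the mechanism K = -4 if G >= -2 else 5 is discarded; K is fixed at 0.
G is not downstream of the intervention, so its value is determined by the original equations.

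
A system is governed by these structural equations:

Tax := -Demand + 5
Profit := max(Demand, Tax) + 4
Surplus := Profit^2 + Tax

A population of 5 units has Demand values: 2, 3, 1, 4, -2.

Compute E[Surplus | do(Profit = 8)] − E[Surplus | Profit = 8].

0.9

Every unit gets Profit=8 under the intervention. Surplus values become 67, 66, 68, 65, 71; E[Surplus|do(Profit=8)] = 67.4.
E[Surplus|Profit=8] averages over only the 2 units with Profit=8 (Demand = 1, 4): Surplus = 68, 65, mean 66.5.
Difference = 67.4 − 66.5 = 0.9.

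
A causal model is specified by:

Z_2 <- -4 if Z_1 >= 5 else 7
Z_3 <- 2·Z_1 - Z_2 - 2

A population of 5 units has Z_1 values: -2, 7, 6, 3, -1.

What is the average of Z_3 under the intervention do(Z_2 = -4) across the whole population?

7.2

Under do(Z_2=-4), Z_2's equation is replaced by Z_2=-4 for every unit. Per-unit Z_3: -2, 16, 14, 8, 0. Mean = 7.2.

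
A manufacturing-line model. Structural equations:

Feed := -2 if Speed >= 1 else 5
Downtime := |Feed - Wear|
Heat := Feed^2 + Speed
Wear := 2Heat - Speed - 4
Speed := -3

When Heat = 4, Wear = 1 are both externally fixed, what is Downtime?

Setting Heat = 4, Wear = 1 by intervention discards those variables' equations.
Feed = -2 if Speed >= 1 else 5  [with Speed=-3]  = 5
Downtime = |Feed - Wear|  [with Feed=5, Wear=1]  = 4

4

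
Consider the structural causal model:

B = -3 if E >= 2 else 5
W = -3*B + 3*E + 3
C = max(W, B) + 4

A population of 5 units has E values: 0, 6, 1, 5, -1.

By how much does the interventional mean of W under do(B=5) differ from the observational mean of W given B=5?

6.6

do(B=5) breaks B's dependence on E. With B=5 fixed, W across the units is -12, 6, -9, 3, -15, mean -5.4.
Conditioning on B=5 selects the 3 unit(s) with E ∈ {0, 1, -1}. Their W values: -12, -9, -15. Mean = -12.
Difference = -5.4 − (-12) = 6.6.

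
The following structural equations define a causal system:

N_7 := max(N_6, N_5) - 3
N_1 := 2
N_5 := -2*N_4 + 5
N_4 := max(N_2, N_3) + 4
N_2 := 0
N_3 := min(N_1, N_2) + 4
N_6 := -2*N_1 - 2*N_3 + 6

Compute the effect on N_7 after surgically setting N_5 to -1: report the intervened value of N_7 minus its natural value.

Under do(N_5=-1), the mechanism N_5 := -2*N_4 + 5 is discarded; N_5 is fixed at -1.
N_3 = min(N_1, N_2) + 4  [with N_1=2, N_2=0]  = 4
N_6 = -2*N_1 - 2*N_3 + 6  [with N_1=2, N_3=4]  = -6
N_7 = max(N_6, N_5) - 3  [with N_6=-6, N_5=-1]  = -4
Without intervention: N_3 = min(N_1, N_2) + 4  [with N_1=2, N_2=0]  = 4; N_4 = max(N_2, N_3) + 4  [with N_2=0, N_3=4]  = 8; N_5 = -2*N_4 + 5  [with N_4=8]  = -11; N_6 = -2*N_1 - 2*N_3 + 6  [with N_1=2, N_3=4]  = -6; N_7 = max(N_6, N_5) - 3  [with N_6=-6, N_5=-11]  = -9.
Change = -4 − (-9) = 5.

5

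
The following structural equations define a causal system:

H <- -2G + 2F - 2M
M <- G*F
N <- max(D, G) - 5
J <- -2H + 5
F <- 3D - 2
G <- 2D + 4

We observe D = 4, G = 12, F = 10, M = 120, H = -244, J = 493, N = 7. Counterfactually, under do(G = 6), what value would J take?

229

Under do(G=6), the mechanism G <- 2D + 4 is discarded; G is fixed at 6.
F = 3D - 2  [with D=4]  = 10
M = G*F  [with G=6, F=10]  = 60
H = -2G + 2F - 2M  [with G=6, F=10, M=60]  = -112
J = -2H + 5  [with H=-112]  = 229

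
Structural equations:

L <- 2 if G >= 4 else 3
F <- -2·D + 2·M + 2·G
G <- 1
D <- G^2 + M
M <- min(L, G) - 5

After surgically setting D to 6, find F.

Intervening sets D = 6 and removes its equation (D <- G^2 + M).
L = 2 if G >= 4 else 3  [with G=1]  = 3
M = min(L, G) - 5  [with L=3, G=1]  = -4
F = -2·D + 2·M + 2·G  [with D=6, M=-4, G=1]  = -18

-18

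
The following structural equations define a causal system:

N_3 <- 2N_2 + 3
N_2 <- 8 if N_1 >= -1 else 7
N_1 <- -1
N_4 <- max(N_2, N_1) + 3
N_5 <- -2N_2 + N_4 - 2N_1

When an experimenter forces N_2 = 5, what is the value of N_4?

8

Under do(N_2=5), the mechanism N_2 <- 8 if N_1 >= -1 else 7 is discarded; N_2 is fixed at 5.
N_4 = max(N_2, N_1) + 3  [with N_2=5, N_1=-1]  = 8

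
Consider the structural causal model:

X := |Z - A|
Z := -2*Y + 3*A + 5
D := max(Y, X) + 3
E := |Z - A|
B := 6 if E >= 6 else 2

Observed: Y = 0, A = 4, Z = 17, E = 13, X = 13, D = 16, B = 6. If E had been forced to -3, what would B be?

The intervention breaks the incoming arrows to E: E := |Z - A| no longer applies, and E = -3.
B = 6 if E >= 6 else 2  [with E=-3]  = 2

2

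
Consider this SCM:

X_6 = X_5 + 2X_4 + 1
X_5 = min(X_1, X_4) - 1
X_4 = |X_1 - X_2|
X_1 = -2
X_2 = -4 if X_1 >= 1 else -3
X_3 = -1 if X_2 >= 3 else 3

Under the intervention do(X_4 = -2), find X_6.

-6

Under do(X_4=-2), the mechanism X_4 = |X_1 - X_2| is discarded; X_4 is fixed at -2.
X_5 = min(X_1, X_4) - 1  [with X_1=-2, X_4=-2]  = -3
X_6 = X_5 + 2X_4 + 1  [with X_5=-3, X_4=-2]  = -6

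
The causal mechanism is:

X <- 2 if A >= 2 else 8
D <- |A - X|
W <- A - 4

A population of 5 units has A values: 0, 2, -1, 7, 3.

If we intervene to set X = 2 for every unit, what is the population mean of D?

Under do(X=2), X's equation is replaced by X=2 for every unit. Per-unit D: 2, 0, 3, 5, 1. Mean = 2.2.

2.2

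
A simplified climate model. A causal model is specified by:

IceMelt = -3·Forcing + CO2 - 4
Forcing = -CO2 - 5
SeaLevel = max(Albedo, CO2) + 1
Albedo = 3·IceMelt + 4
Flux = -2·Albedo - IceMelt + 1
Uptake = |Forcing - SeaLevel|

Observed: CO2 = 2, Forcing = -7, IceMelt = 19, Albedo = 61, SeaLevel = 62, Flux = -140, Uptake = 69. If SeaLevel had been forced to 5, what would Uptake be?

Under do(SeaLevel=5), the mechanism SeaLevel = max(Albedo, CO2) + 1 is discarded; SeaLevel is fixed at 5.
Forcing = -CO2 - 5  [with CO2=2]  = -7
Uptake = |Forcing - SeaLevel|  [with Forcing=-7, SeaLevel=5]  = 12

12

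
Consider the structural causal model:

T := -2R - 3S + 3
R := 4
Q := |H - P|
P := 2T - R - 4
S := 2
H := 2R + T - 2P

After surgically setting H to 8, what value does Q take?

38

The intervention breaks the incoming arrows to H: H := 2R + T - 2P no longer applies, and H = 8.
T = -2R - 3S + 3  [with R=4, S=2]  = -11
P = 2T - R - 4  [with T=-11, R=4]  = -30
Q = |H - P|  [with H=8, P=-30]  = 38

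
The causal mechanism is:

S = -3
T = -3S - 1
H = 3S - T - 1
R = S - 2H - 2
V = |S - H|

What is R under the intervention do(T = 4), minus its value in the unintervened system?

Under do(T=4), the mechanism T = -3S - 1 is discarded; T is fixed at 4.
H = 3S - T - 1  [with S=-3, T=4]  = -14
R = S - 2H - 2  [with S=-3, H=-14]  = 23
Without intervention: T = -3S - 1  [with S=-3]  = 8; H = 3S - T - 1  [with S=-3, T=8]  = -18; R = S - 2H - 2  [with S=-3, H=-18]  = 31.
Change = 23 − 31 = -8.

-8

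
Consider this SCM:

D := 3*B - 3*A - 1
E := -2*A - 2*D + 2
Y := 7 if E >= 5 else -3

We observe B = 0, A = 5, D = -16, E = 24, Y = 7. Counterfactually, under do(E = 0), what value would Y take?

Intervening sets E = 0 and removes its equation (E := -2*A - 2*D + 2).
Y = 7 if E >= 5 else -3  [with E=0]  = -3

-3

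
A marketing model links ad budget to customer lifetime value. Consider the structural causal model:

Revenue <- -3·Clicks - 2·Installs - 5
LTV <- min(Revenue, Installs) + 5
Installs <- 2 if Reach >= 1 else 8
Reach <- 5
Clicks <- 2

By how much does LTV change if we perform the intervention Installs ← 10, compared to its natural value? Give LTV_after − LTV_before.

do(Installs=10) replaces the equation Installs <- 2 if Reach >= 1 else 8 with the constant Installs = 10.
Revenue = -3·Clicks - 2·Installs - 5  [with Clicks=2, Installs=10]  = -31
LTV = min(Revenue, Installs) + 5  [with Revenue=-31, Installs=10]  = -26
Without intervention: Installs = 2 if Reach >= 1 else 8  [with Reach=5]  = 2; Revenue = -3·Clicks - 2·Installs - 5  [with Clicks=2, Installs=2]  = -15; LTV = min(Revenue, Installs) + 5  [with Revenue=-15, Installs=2]  = -10.
Change = -26 − (-10) = -16.

-16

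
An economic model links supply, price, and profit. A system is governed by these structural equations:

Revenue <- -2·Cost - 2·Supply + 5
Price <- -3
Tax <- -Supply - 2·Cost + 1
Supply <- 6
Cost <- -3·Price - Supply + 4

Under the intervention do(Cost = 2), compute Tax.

-9

do(Cost=2) replaces the equation Cost <- -3·Price - Supply + 4 with the constant Cost = 2.
Tax = -Supply - 2·Cost + 1  [with Supply=6, Cost=2]  = -9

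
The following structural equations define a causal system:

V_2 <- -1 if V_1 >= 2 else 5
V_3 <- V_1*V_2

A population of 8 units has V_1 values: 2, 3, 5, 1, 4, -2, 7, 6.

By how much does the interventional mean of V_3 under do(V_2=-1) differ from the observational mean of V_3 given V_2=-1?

The intervention sets V_2=-1 in all 8 units regardless of V_1. Recomputing V_3 per unit gives -2, -3, -5, -1, -4, 2, -7, -6; average -3.25.
Observing V_2=-1 restricts to units where V_2's equation naturally yields -1: V_1 ∈ {2, 3, 5, 4, 7, 6}. In that subpopulation V_3 = -2, -3, -5, -4, -7, -6, mean -4.5.
Difference = -3.25 − (-4.5) = 1.25.

1.25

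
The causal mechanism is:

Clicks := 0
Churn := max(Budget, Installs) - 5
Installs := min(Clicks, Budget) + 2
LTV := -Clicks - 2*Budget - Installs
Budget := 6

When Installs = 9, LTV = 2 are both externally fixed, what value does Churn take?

4

The joint intervention fixes Installs = 9, LTV = 2, removing each variable's own equation.
Churn = max(Budget, Installs) - 5  [with Budget=6, Installs=9]  = 4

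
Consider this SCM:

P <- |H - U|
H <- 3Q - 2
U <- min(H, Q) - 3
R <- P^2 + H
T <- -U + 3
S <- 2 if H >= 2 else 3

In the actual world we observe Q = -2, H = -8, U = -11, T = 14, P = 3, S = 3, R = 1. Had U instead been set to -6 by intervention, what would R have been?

-4

The intervention breaks the incoming arrows to U: U <- min(H, Q) - 3 no longer applies, and U = -6.
H = 3Q - 2  [with Q=-2]  = -8
P = |H - U|  [with H=-8, U=-6]  = 2
R = P^2 + H  [with P=2, H=-8]  = -4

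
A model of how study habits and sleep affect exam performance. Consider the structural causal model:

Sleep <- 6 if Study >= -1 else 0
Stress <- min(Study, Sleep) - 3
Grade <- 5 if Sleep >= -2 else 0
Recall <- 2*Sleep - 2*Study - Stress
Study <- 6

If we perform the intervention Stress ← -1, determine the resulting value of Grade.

5

do(Stress=-1) replaces the equation Stress <- min(Study, Sleep) - 3 with the constant Stress = -1.
Grade is not downstream of the intervention, so its value is determined by the original equations.
Sleep = 6 if Study >= -1 else 0  [with Study=6]  = 6
Grade = 5 if Sleep >= -2 else 0  [with Sleep=6]  = 5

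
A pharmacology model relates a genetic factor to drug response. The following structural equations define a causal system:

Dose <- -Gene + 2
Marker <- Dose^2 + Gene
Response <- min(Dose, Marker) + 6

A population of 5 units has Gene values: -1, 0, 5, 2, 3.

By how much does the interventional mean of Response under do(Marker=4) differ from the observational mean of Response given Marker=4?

-0.3

The intervention sets Marker=4 in all 5 units regardless of Gene. Recomputing Response per unit gives 9, 8, 3, 6, 5; average 6.2.
Conditioning on Marker=4 selects the 2 unit(s) with Gene ∈ {0, 3}. Their Response values: 8, 5. Mean = 6.5.
Difference = 6.2 − 6.5 = -0.3.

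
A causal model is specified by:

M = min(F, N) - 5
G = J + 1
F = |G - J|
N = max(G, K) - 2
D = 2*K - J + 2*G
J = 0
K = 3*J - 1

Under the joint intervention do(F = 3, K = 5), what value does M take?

-2

Under do(F = 3, K = 5), each intervened variable's structural equation is replaced by its fixed value.
G = J + 1  [with J=0]  = 1
N = max(G, K) - 2  [with G=1, K=5]  = 3
M = min(F, N) - 5  [with F=3, N=3]  = -2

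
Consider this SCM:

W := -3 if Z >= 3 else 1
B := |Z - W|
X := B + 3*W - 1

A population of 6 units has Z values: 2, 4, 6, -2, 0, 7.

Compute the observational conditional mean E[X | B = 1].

E[X|B=1] averages over only the 2 units with B=1 (Z = 2, 0): X = 3, 3, mean 3.

3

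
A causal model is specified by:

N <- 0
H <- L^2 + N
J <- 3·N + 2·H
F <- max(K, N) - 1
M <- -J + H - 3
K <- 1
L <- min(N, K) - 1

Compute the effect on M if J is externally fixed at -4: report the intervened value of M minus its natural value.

6

Under do(J=-4), the mechanism J <- 3·N + 2·H is discarded; J is fixed at -4.
L = min(N, K) - 1  [with N=0, K=1]  = -1
H = L^2 + N  [with L=-1, N=0]  = 1
M = -J + H - 3  [with J=-4, H=1]  = 2
Without intervention: L = min(N, K) - 1  [with N=0, K=1]  = -1; H = L^2 + N  [with L=-1, N=0]  = 1; J = 3·N + 2·H  [with N=0, H=1]  = 2; M = -J + H - 3  [with J=2, H=1]  = -4.
Change = 2 − (-4) = 6.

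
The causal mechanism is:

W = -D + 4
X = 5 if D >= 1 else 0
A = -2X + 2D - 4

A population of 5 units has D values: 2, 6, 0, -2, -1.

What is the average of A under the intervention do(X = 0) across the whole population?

-2

The intervention sets X=0 in all 5 units regardless of D. Recomputing A per unit gives 0, 8, -4, -8, -6; average -2.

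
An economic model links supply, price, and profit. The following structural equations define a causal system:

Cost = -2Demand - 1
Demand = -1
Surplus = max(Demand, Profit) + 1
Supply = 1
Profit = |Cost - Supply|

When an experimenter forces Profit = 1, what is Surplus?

2

Intervening sets Profit = 1 and removes its equation (Profit = |Cost - Supply|).
Surplus = max(Demand, Profit) + 1  [with Demand=-1, Profit=1]  = 2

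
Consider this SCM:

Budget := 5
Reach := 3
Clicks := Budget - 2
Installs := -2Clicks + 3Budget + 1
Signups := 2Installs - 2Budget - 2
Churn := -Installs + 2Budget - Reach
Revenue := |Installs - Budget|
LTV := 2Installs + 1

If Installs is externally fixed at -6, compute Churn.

13

Under do(Installs=-6), the mechanism Installs := -2Clicks + 3Budget + 1 is discarded; Installs is fixed at -6.
Churn = -Installs + 2Budget - Reach  [with Installs=-6, Budget=5, Reach=3]  = 13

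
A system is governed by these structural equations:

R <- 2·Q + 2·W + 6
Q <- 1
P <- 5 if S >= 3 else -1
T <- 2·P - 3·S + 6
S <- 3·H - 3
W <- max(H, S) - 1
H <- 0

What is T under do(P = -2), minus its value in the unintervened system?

Intervening sets P = -2 and removes its equation (P <- 5 if S >= 3 else -1).
S = 3·H - 3  [with H=0]  = -3
T = 2·P - 3·S + 6  [with P=-2, S=-3]  = 11
Without intervention: S = 3·H - 3  [with H=0]  = -3; P = 5 if S >= 3 else -1  [with S=-3]  = -1; T = 2·P - 3·S + 6  [with P=-1, S=-3]  = 13.
Change = 11 − 13 = -2.

-2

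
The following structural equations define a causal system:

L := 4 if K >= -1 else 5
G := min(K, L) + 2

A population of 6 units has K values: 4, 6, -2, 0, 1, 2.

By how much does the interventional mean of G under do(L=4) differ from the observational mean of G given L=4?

Under do(L=4), L's equation is replaced by L=4 for every unit. Per-unit G: 6, 6, 0, 2, 3, 4. Mean = 3.5.
Conditioning on L=4 selects the 5 unit(s) with K ∈ {4, 6, 0, 1, 2}. Their G values: 6, 6, 2, 3, 4. Mean = 4.2.
Difference = 3.5 − 4.2 = -0.7.

-0.7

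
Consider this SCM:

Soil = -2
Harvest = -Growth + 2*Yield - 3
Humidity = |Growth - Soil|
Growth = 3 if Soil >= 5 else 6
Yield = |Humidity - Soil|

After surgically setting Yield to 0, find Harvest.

-9

Intervening sets Yield = 0 and removes its equation (Yield = |Humidity - Soil|).
Growth = 3 if Soil >= 5 else 6  [with Soil=-2]  = 6
Harvest = -Growth + 2*Yield - 3  [with Growth=6, Yield=0]  = -9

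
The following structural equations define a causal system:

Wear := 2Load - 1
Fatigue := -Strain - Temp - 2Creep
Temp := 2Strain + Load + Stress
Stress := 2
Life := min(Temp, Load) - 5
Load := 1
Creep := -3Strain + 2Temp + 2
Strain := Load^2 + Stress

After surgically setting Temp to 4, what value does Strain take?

3

Under do(Temp=4), the mechanism Temp := 2Strain + Load + Stress is discarded; Temp is fixed at 4.
Since Strain is not a descendant of the intervened variable, it is unaffected.
Strain = Load^2 + Stress  [with Load=1, Stress=2]  = 3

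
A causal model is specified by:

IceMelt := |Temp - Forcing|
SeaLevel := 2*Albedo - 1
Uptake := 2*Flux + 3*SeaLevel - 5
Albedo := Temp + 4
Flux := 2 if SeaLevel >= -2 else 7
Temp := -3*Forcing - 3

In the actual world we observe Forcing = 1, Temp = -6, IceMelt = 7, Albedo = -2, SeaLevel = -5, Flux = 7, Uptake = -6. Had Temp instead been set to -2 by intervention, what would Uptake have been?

8

Under do(Temp=-2), the mechanism Temp := -3*Forcing - 3 is discarded; Temp is fixed at -2.
Albedo = Temp + 4  [with Temp=-2]  = 2
SeaLevel = 2*Albedo - 1  [with Albedo=2]  = 3
Flux = 2 if SeaLevel >= -2 else 7  [with SeaLevel=3]  = 2
Uptake = 2*Flux + 3*SeaLevel - 5  [with Flux=2, SeaLevel=3]  = 8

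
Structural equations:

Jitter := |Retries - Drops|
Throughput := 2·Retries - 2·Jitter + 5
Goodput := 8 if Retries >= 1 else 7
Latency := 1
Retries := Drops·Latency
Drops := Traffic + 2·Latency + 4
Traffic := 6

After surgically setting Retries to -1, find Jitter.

13

Intervening sets Retries = -1 and removes its equation (Retries := Drops·Latency).
Drops = Traffic + 2·Latency + 4  [with Traffic=6, Latency=1]  = 12
Jitter = |Retries - Drops|  [with Retries=-1, Drops=12]  = 13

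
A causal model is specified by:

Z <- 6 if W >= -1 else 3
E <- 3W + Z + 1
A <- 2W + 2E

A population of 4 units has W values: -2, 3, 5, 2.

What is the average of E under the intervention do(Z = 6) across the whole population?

Under do(Z=6), Z's equation is replaced by Z=6 for every unit. Per-unit E: 1, 16, 22, 13. Mean = 13.

13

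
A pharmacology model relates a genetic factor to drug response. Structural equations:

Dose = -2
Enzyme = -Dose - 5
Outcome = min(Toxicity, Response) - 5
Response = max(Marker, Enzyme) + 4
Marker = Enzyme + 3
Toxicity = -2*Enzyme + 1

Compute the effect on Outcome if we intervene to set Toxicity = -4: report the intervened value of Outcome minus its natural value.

The intervention breaks the incoming arrows to Toxicity: Toxicity = -2*Enzyme + 1 no longer applies, and Toxicity = -4.
Enzyme = -Dose - 5  [with Dose=-2]  = -3
Marker = Enzyme + 3  [with Enzyme=-3]  = 0
Response = max(Marker, Enzyme) + 4  [with Marker=0, Enzyme=-3]  = 4
Outcome = min(Toxicity, Response) - 5  [with Toxicity=-4, Response=4]  = -9
Without intervention: Enzyme = -Dose - 5  [with Dose=-2]  = -3; Marker = Enzyme + 3  [with Enzyme=-3]  = 0; Response = max(Marker, Enzyme) + 4  [with Marker=0, Enzyme=-3]  = 4; Toxicity = -2*Enzyme + 1  [with Enzyme=-3]  = 7; Outcome = min(Toxicity, Response) - 5  [with Toxicity=7, Response=4]  = -1.
Change = -9 − (-1) = -8.

-8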